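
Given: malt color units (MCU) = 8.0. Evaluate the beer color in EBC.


SRM = 1.4922·MCU^0.6859;  EBC = SRM·1.97
SRM = 1.4922·8.0^0.6859 = 6.2124
EBC = 6.2124·1.97

12.2383 EBC


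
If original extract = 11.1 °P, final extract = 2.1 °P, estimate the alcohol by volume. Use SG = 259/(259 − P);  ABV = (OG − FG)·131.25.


OG = 259/(259 − 11.1) = 1.0448
FG = 259/(259 − 2.1) = 1.0082
ABV = (1.0448 − 1.0082)·131.25

4.8040 % ABV


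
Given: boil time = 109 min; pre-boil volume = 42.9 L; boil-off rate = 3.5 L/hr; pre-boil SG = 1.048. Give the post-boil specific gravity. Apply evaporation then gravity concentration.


V_post = V_pre − rate·(t/60);  SG_post = 1 + (SG_pre−1)·V_pre/V_post
V_post = 42.9 − 3.5·(109/60) = 36.5417
SG_post = 1 + (1.048 − 1)·42.9/36.5417

1.0564


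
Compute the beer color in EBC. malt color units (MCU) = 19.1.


SRM = 1.4922·MCU^0.6859;  EBC = SRM·1.97
SRM = 1.4922·19.1^0.6859 = 11.2846
EBC = 11.2846·1.97

22.2307 EBC


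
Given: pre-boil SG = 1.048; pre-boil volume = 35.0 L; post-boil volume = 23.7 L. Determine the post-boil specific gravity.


SG_post = 1 + (SG_pre − 1)·V_pre/V_post
pts_pre = (1.048 − 1)·1000 = 48.0000
pts_post = 48.0000·35.0/23.7 = 70.8861
SG_post = 1 + 70.8861/1000

1.0709


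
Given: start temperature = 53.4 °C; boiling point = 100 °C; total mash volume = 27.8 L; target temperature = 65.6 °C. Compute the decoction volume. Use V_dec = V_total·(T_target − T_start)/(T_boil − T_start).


V_dec = 27.8·(65.6 − 53.4)/(100 − 53.4)

7.2781 L


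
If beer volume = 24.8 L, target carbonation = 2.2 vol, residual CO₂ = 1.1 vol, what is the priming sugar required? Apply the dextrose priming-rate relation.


sugar = (target − residual)·4.0·V
sugar = (2.2 − 1.1)·4.0·24.8

109.1200 g


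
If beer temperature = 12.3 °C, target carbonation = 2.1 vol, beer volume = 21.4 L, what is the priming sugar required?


residual = 14.695·(0.01821 + 0.09011·e^(−0.04·T));  sugar = (target − residual)·4.0·V
residual = 14.695·(0.01821 + 0.09011·e^(−0.04·12.3)) = 1.0772
sugar = (2.1 − 1.0772)·4.0·21.4

87.5522 g


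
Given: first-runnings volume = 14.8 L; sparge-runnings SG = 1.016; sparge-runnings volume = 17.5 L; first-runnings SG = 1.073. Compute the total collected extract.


total = Σ (SG_i − 1)·1000·V_i
first = (1.073 − 1)·1000·14.8 = 1080.4000
sparge = (1.016 − 1)·1000·17.5 = 280.0000
total = 1080.4000 + 280.0000

1360.4000 gravity·L


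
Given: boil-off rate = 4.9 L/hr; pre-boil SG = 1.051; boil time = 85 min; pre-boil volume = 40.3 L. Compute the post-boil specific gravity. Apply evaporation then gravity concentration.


V_post = V_pre − rate·(t/60);  SG_post = 1 + (SG_pre−1)·V_pre/V_post
V_post = 40.3 − 4.9·(85/60) = 33.3583
SG_post = 1 + (1.051 − 1)·40.3/33.3583

1.0616


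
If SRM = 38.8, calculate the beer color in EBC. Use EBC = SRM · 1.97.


EBC = 38.8 · 1.97

76.4360 EBC


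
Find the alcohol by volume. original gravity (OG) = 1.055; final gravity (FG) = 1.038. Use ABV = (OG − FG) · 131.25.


ABV = (1.055 − 1.038) · 131.25

2.2312 % ABV


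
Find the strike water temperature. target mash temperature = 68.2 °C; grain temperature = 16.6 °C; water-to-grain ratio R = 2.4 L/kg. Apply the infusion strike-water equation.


T_strike = (0.41/R)·(T_mash − T_grain) + T_mash
T_strike = (0.41/2.4)·(68.2 − 16.6) + 68.2

77.0150 °C


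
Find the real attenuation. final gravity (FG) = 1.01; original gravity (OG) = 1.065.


AA = (OG−FG)/(OG−1)·100;  RA = AA·0.8192
AA = (1.065 − 1.01)/(1.065 − 1)·100 = 84.6154
RA = 84.6154·0.8192

69.3169 %


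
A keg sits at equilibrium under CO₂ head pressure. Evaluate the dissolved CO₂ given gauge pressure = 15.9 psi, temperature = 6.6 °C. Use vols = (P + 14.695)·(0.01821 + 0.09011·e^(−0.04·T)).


vols = (15.9 + 14.695)·(0.01821 + 0.09011·e^(−0.04·6.6))

2.6744 volumes


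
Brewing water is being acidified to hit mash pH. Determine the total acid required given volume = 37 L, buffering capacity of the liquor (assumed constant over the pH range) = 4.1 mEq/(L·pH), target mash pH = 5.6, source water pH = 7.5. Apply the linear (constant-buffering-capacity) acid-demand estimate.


acid = buffering capacity · (pH_source − pH_target) · V
acid = 4.1 · (7.5 − 5.6) · 37

288.2300 mEq


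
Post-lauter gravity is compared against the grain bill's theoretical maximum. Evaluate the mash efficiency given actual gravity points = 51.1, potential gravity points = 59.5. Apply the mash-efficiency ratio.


efficiency = actual / potential × 100
efficiency = 51.1 / 59.5 × 100

85.8824 %


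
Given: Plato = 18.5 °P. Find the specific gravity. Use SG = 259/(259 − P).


SG = 259/(259 − 18.5)

1.0769


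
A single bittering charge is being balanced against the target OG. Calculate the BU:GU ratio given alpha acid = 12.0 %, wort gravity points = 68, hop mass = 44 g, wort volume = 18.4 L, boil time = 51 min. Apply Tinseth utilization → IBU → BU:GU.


U = 1.65·0.000125^(GP/1000)·(1−e^(−0.04t))/4.15;  IBU = (α/100)·m·U·1000/V;  BU:GU = IBU/GP
U = 1.65·0.000125^(68/1000)·(1−e^(−0.04·51))/4.15 = 0.1877
IBU = (12.0/100)·44·0.1877·1000/18.4 = 53.8700
BU:GU = 53.8700/68

0.7922


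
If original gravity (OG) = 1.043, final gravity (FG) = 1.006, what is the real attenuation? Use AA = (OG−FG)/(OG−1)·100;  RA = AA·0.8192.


AA = (1.043 − 1.006)/(1.043 − 1)·100 = 86.0465
RA = 86.0465·0.8192

70.4893 %


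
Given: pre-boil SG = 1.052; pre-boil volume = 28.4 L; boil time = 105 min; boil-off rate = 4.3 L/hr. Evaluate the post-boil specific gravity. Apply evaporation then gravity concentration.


V_post = V_pre − rate·(t/60);  SG_post = 1 + (SG_pre−1)·V_pre/V_post
V_post = 28.4 − 4.3·(105/60) = 20.8750
SG_post = 1 + (1.052 − 1)·28.4/20.8750

1.0707


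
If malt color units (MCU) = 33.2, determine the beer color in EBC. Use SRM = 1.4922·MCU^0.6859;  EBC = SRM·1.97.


SRM = 1.4922·33.2^0.6859 = 16.4883
EBC = 16.4883·1.97

32.4819 EBC


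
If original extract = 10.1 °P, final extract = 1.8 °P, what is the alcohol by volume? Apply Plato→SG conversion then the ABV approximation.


SG = 259/(259 − P);  ABV = (OG − FG)·131.25
OG = 259/(259 − 10.1) = 1.0406
FG = 259/(259 − 1.8) = 1.0070
ABV = (1.0406 − 1.0070)·131.25

4.4074 % ABV


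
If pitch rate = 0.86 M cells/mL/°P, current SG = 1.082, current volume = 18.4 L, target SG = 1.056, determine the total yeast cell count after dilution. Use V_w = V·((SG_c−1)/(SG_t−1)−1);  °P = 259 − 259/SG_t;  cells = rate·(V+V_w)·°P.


V_w = 18.4·((1.082−1)/(1.056−1)−1) = 8.5429
V_final = 18.4 + 8.5429 = 26.9429
°P = 259 − 259/1.056 = 13.7348
cells = 0.86·26.9429·13.7348

318.2482 billion cells


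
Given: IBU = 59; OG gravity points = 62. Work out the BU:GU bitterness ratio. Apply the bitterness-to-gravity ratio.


BU:GU = IBU / OG_points
BU:GU = 59 / 62

0.9516


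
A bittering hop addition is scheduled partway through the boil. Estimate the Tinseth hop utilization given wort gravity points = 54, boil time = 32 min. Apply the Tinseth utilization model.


U = 1.65·0.000125^(GP/1000) · (1 − e^(−0.04·t))/4.15
bigness = 1.65·0.000125^(54/1000) = 1.0156
boil_factor = (1 − e^(−0.04·32))/4.15 = 0.1740
U = 1.0156 · 0.1740

0.1767


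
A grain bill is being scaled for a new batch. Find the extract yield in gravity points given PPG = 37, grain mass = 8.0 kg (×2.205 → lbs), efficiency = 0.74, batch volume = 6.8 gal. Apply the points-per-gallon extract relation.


points = lbs × PPG × eff / vol
lbs = 8.0 × 2.205 = 17.6400
points = 17.6400 × 37 × 0.74 / 6.8

71.0269 points


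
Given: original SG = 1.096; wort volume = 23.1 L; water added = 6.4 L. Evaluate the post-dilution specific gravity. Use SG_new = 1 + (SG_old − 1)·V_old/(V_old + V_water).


pts = (1.096 − 1)·1000·23.1/(23.1 + 6.4) = 75.1729
SG_new = 1 + 75.1729/1000

1.0752


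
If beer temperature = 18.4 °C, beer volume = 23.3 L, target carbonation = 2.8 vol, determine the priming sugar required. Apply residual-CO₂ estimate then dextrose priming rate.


residual = 14.695·(0.01821 + 0.09011·e^(−0.04·T));  sugar = (target − residual)·4.0·V
residual = 14.695·(0.01821 + 0.09011·e^(−0.04·18.4)) = 0.9019
sugar = (2.8 − 0.9019)·4.0·23.3

176.9023 g


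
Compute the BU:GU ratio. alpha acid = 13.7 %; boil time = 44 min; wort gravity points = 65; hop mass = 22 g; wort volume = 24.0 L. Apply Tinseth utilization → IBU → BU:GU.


U = 1.65·0.000125^(GP/1000)·(1−e^(−0.04t))/4.15;  IBU = (α/100)·m·U·1000/V;  BU:GU = IBU/GP
U = 1.65·0.000125^(65/1000)·(1−e^(−0.04·44))/4.15 = 0.1835
IBU = (13.7/100)·22·0.1835·1000/24.0 = 23.0502
BU:GU = 23.0502/65

0.3546


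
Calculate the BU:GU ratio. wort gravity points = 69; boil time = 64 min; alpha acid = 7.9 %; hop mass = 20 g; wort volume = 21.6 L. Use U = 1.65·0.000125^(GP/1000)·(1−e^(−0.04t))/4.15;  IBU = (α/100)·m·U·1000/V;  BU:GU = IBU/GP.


U = 1.65·0.000125^(69/1000)·(1−e^(−0.04·64))/4.15 = 0.1973
IBU = (7.9/100)·20·0.1973·1000/21.6 = 14.4339
BU:GU = 14.4339/69

0.2092


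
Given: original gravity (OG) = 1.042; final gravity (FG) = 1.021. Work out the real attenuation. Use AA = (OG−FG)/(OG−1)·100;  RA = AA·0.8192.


AA = (1.042 − 1.021)/(1.042 − 1)·100 = 50.0000
RA = 50.0000·0.8192

40.9600 %


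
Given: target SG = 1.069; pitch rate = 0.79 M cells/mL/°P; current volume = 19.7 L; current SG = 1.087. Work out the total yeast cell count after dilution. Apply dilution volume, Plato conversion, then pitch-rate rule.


V_w = V·((SG_c−1)/(SG_t−1)−1);  °P = 259 − 259/SG_t;  cells = rate·(V+V_w)·°P
V_w = 19.7·((1.087−1)/(1.069−1)−1) = 5.1391
V_final = 19.7 + 5.1391 = 24.8391
°P = 259 − 259/1.069 = 16.7175
cells = 0.79·24.8391·16.7175

328.0459 billion cells


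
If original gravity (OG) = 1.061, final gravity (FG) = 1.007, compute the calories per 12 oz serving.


ABW = (OG−FG)·131.25·0.79/FG;  °P = 259 − 259/SG (for OG→OE and FG→AE);  RE = 0.1808·OE + 0.8192·AE;  Cal = (6.9·ABW + 4·(RE−0.1))·FG·3.55
ABW = (1.061 − 1.007)·131.25·0.79/1.007 = 5.5602
OE = 259 − 259/1.061 = 14.8907 °P
AE = 259 − 259/1.007 = 1.8004 °P
RE = 0.1808·14.8907 + 0.8192·1.8004 = 4.1671 °P
Cal = (6.9·5.5602 + 4·(4.1671−0.1))·1.007·3.55

195.3079 kcal


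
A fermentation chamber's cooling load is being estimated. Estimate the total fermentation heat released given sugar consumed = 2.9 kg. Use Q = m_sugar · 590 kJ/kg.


Q = 2.9 · 590

1711.0000 kJ


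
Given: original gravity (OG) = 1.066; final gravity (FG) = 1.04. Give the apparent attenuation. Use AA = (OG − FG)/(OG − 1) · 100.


AA = (1.066 − 1.04)/(1.066 − 1) · 100

39.3939 %


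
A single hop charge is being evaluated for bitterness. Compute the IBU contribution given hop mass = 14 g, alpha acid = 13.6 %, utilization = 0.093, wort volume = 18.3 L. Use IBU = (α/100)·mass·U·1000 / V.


IBU = (13.6/100)·14·0.093·1000 / 18.3

9.6761 IBU


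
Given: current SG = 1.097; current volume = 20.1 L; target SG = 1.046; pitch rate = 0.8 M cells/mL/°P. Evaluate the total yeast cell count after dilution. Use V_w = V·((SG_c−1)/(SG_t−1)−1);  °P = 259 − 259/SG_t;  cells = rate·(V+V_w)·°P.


V_w = 20.1·((1.097−1)/(1.046−1)−1) = 22.2848
V_final = 20.1 + 22.2848 = 42.3848
°P = 259 − 259/1.046 = 11.3901
cells = 0.8·42.3848·11.3901

386.2121 billion cells


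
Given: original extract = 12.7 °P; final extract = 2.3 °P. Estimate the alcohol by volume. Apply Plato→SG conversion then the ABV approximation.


SG = 259/(259 − P);  ABV = (OG − FG)·131.25
OG = 259/(259 − 12.7) = 1.0516
FG = 259/(259 − 2.3) = 1.0090
ABV = (1.0516 − 1.0090)·131.25

5.5917 % ABV


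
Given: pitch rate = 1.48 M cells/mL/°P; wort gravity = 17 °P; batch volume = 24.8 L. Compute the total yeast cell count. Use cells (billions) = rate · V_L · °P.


cells = 1.48 · 24.8 · 17

623.9680 billion cells


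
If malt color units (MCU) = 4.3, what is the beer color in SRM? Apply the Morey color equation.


SRM = 1.4922 · MCU^0.6859
SRM = 1.4922 · 4.3^0.6859

4.0581 SRM


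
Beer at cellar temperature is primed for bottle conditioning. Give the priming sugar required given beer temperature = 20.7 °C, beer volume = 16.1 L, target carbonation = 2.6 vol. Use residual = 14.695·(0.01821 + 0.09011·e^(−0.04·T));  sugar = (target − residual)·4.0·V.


residual = 14.695·(0.01821 + 0.09011·e^(−0.04·20.7)) = 0.8462
sugar = (2.6 − 0.8462)·4.0·16.1

112.9477 g


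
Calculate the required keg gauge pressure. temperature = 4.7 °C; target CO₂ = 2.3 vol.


psi = vols/(0.01821 + 0.09011·e^(−0.04·T)) − 14.695
psi = 2.3/(0.01821 + 0.09011·e^(−0.04·4.7)) − 14.695

10.0691 psi


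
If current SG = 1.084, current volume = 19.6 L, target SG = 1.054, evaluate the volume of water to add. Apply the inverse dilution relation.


V_water = V·((SG_curr − 1)/(SG_target − 1) − 1)
V_water = 19.6·((1.084 − 1)/(1.054 − 1) − 1)

10.8889 L


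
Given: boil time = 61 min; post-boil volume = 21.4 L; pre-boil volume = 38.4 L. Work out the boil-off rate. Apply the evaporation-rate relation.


rate = (V_pre − V_post) / (t_min/60)
rate = (38.4 − 21.4) / (61/60)

16.7213 L/hr


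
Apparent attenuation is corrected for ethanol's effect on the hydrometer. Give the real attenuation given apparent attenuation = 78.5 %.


RA = AA · 0.8192
RA = 78.5 · 0.8192

64.3072 %


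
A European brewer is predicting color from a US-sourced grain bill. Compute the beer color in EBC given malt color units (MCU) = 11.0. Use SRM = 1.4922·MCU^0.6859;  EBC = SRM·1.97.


SRM = 1.4922·11.0^0.6859 = 7.7289
EBC = 7.7289·1.97

15.2260 EBC


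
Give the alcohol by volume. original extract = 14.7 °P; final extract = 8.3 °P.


SG = 259/(259 − P);  ABV = (OG − FG)·131.25
OG = 259/(259 − 14.7) = 1.0602
FG = 259/(259 − 8.3) = 1.0331
ABV = (1.0602 − 1.0331)·131.25

3.5522 % ABV


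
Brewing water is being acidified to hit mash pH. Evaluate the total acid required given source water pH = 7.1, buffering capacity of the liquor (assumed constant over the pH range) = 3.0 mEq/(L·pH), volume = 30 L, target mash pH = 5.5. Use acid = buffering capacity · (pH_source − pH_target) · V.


acid = 3.0 · (7.1 − 5.5) · 30

144.0000 mEq


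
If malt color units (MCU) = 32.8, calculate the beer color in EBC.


SRM = 1.4922·MCU^0.6859;  EBC = SRM·1.97
SRM = 1.4922·32.8^0.6859 = 16.3518
EBC = 16.3518·1.97

32.2130 EBC


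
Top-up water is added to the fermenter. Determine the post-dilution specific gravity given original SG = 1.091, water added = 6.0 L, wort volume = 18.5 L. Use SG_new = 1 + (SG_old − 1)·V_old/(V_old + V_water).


pts = (1.091 − 1)·1000·18.5/(18.5 + 6.0) = 68.7143
SG_new = 1 + 68.7143/1000

1.0687


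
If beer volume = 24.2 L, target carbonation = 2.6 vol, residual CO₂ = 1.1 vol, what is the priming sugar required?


sugar = (target − residual)·4.0·V
sugar = (2.6 − 1.1)·4.0·24.2

145.2000 g


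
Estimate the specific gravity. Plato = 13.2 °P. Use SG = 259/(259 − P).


SG = 259/(259 − 13.2)

1.0537


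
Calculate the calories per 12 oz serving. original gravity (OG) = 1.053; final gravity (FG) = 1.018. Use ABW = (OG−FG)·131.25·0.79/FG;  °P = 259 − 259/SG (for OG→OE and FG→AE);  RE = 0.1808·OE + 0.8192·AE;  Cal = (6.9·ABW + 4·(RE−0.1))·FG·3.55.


ABW = (1.053 − 1.018)·131.25·0.79/1.018 = 3.5649
OE = 259 − 259/1.053 = 13.0361 °P
AE = 259 − 259/1.018 = 4.5796 °P
RE = 0.1808·13.0361 + 0.8192·4.5796 = 6.1085 °P
Cal = (6.9·3.5649 + 4·(6.1085−0.1))·1.018·3.55

175.7505 kcal


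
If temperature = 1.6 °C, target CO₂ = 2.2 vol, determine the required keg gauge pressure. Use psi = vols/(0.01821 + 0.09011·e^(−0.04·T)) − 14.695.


psi = 2.2/(0.01821 + 0.09011·e^(−0.04·1.6)) − 14.695

6.7196 psi


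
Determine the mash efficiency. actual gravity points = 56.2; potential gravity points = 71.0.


efficiency = actual / potential × 100
efficiency = 56.2 / 71.0 × 100

79.1549 %


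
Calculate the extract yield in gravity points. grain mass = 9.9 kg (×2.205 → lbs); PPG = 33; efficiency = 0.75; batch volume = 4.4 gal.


points = lbs × PPG × eff / vol
lbs = 9.9 × 2.205 = 21.8295
points = 21.8295 × 33 × 0.75 / 4.4

122.7909 points


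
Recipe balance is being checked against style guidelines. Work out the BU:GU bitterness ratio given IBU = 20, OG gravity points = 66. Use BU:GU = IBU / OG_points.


BU:GU = 20 / 66

0.3030


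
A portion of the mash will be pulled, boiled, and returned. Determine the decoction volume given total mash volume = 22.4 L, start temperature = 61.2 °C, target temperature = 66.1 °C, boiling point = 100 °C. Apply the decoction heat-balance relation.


V_dec = V_total·(T_target − T_start)/(T_boil − T_start)
V_dec = 22.4·(66.1 − 61.2)/(100 − 61.2)

2.8289 L


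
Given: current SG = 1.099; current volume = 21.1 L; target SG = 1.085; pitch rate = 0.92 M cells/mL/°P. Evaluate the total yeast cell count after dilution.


V_w = V·((SG_c−1)/(SG_t−1)−1);  °P = 259 − 259/SG_t;  cells = rate·(V+V_w)·°P
V_w = 21.1·((1.099−1)/(1.085−1)−1) = 3.4753
V_final = 21.1 + 3.4753 = 24.5753
°P = 259 − 259/1.085 = 20.2903
cells = 0.92·24.5753·20.2903

458.7494 billion cells


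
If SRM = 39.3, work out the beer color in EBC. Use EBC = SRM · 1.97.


EBC = 39.3 · 1.97

77.4210 EBC


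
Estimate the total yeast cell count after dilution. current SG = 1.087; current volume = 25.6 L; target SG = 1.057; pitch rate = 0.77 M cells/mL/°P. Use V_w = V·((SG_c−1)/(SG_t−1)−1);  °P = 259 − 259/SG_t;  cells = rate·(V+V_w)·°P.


V_w = 25.6·((1.087−1)/(1.057−1)−1) = 13.4737
V_final = 25.6 + 13.4737 = 39.0737
°P = 259 − 259/1.057 = 13.9669
cells = 0.77·39.0737·13.9669

420.2181 billion cells


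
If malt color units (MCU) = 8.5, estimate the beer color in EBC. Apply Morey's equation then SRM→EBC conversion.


SRM = 1.4922·MCU^0.6859;  EBC = SRM·1.97
SRM = 1.4922·8.5^0.6859 = 6.4761
EBC = 6.4761·1.97

12.7580 EBC


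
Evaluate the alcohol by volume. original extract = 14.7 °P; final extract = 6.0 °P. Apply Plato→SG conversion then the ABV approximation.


SG = 259/(259 − P);  ABV = (OG − FG)·131.25
OG = 259/(259 − 14.7) = 1.0602
FG = 259/(259 − 6.0) = 1.0237
ABV = (1.0602 − 1.0237)·131.25

4.7849 % ABV


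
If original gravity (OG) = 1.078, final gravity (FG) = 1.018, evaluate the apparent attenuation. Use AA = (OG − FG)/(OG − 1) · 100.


AA = (1.078 − 1.018)/(1.078 − 1) · 100

76.9231 %


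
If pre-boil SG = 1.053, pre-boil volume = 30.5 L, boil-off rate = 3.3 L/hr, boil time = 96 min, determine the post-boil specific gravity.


V_post = V_pre − rate·(t/60);  SG_post = 1 + (SG_pre−1)·V_pre/V_post
V_post = 30.5 − 3.3·(96/60) = 25.2200
SG_post = 1 + (1.053 − 1)·30.5/25.2200

1.0641


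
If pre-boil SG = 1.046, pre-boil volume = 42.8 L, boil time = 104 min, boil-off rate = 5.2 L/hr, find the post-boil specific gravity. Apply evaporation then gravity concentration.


V_post = V_pre − rate·(t/60);  SG_post = 1 + (SG_pre−1)·V_pre/V_post
V_post = 42.8 − 5.2·(104/60) = 33.7867
SG_post = 1 + (1.046 − 1)·42.8/33.7867

1.0583


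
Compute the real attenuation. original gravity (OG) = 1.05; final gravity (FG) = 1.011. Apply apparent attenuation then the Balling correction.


AA = (OG−FG)/(OG−1)·100;  RA = AA·0.8192
AA = (1.05 − 1.011)/(1.05 − 1)·100 = 78.0000
RA = 78.0000·0.8192

63.8976 %


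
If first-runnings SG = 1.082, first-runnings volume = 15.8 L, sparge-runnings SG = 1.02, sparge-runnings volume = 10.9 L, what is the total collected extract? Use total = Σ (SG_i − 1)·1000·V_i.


first = (1.082 − 1)·1000·15.8 = 1295.6000
sparge = (1.02 − 1)·1000·10.9 = 218.0000
total = 1295.6000 + 218.0000

1513.6000 gravity·L


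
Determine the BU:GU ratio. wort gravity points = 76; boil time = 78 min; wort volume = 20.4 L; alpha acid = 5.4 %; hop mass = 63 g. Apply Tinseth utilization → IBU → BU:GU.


U = 1.65·0.000125^(GP/1000)·(1−e^(−0.04t))/4.15;  IBU = (α/100)·m·U·1000/V;  BU:GU = IBU/GP
U = 1.65·0.000125^(76/1000)·(1−e^(−0.04·78))/4.15 = 0.1919
IBU = (5.4/100)·63·0.1919·1000/20.4 = 32.0104
BU:GU = 32.0104/76

0.4212


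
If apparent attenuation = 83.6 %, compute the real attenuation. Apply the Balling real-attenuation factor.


RA = AA · 0.8192
RA = 83.6 · 0.8192

68.4851 %


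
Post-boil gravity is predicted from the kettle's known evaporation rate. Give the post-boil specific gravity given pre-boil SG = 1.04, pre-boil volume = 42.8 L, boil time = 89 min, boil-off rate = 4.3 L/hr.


V_post = V_pre − rate·(t/60);  SG_post = 1 + (SG_pre−1)·V_pre/V_post
V_post = 42.8 − 4.3·(89/60) = 36.4217
SG_post = 1 + (1.04 − 1)·42.8/36.4217

1.0470


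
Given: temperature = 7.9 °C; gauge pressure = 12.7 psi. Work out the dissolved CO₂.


vols = (P + 14.695)·(0.01821 + 0.09011·e^(−0.04·T))
vols = (12.7 + 14.695)·(0.01821 + 0.09011·e^(−0.04·7.9))

2.2986 volumes


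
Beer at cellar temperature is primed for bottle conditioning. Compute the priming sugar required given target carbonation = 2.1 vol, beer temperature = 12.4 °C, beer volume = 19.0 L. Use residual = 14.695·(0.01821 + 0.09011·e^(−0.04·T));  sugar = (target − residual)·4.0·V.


residual = 14.695·(0.01821 + 0.09011·e^(−0.04·12.4)) = 1.0740
sugar = (2.1 − 1.0740)·4.0·19.0

77.9788 g


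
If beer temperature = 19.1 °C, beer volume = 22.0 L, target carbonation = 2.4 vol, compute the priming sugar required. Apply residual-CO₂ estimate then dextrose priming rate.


residual = 14.695·(0.01821 + 0.09011·e^(−0.04·T));  sugar = (target − residual)·4.0·V
residual = 14.695·(0.01821 + 0.09011·e^(−0.04·19.1)) = 0.8844
sugar = (2.4 − 0.8844)·4.0·22.0

133.3735 g


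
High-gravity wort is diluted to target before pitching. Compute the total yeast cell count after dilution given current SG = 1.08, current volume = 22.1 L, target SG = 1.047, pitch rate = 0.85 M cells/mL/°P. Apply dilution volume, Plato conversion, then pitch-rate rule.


V_w = V·((SG_c−1)/(SG_t−1)−1);  °P = 259 − 259/SG_t;  cells = rate·(V+V_w)·°P
V_w = 22.1·((1.08−1)/(1.047−1)−1) = 15.5170
V_final = 22.1 + 15.5170 = 37.6170
°P = 259 − 259/1.047 = 11.6266
cells = 0.85·37.6170·11.6266

371.7528 billion cells


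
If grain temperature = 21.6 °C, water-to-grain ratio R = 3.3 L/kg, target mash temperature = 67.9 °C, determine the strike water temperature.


T_strike = (0.41/R)·(T_mash − T_grain) + T_mash
T_strike = (0.41/3.3)·(67.9 − 21.6) + 67.9

73.6524 °C


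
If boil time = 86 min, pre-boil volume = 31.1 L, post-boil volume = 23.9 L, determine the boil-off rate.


rate = (V_pre − V_post) / (t_min/60)
rate = (31.1 − 23.9) / (86/60)

5.0233 L/hr


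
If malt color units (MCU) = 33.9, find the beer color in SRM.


SRM = 1.4922 · MCU^0.6859
SRM = 1.4922 · 33.9^0.6859

16.7260 SRM


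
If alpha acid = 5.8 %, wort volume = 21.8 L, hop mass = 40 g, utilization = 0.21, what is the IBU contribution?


IBU = (α/100)·mass·U·1000 / V
IBU = (5.8/100)·40·0.21·1000 / 21.8

22.3486 IBU


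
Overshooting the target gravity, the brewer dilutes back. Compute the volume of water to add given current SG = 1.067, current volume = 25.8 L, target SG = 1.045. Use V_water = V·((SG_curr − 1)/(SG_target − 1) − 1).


V_water = 25.8·((1.067 − 1)/(1.045 − 1) − 1)

12.6133 L


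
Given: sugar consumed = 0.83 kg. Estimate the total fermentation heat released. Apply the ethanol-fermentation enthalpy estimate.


Q = m_sugar · 590 kJ/kg
Q = 0.83 · 590

489.7000 kJ


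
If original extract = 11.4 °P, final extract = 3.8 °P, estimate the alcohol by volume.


SG = 259/(259 − P);  ABV = (OG − FG)·131.25
OG = 259/(259 − 11.4) = 1.0460
FG = 259/(259 − 3.8) = 1.0149
ABV = (1.0460 − 1.0149)·131.25

4.0887 % ABV


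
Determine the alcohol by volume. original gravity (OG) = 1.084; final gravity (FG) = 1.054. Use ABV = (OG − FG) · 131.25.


ABV = (1.084 − 1.054) · 131.25

3.9375 % ABV


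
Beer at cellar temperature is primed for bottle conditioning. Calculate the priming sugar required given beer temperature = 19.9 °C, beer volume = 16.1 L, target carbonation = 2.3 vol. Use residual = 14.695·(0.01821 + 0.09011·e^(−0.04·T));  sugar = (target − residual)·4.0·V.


residual = 14.695·(0.01821 + 0.09011·e^(−0.04·19.9)) = 0.8650
sugar = (2.3 − 0.8650)·4.0·16.1

92.4161 g


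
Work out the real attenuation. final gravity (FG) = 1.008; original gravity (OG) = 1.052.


AA = (OG−FG)/(OG−1)·100;  RA = AA·0.8192
AA = (1.052 − 1.008)/(1.052 − 1)·100 = 84.6154
RA = 84.6154·0.8192

69.3169 %


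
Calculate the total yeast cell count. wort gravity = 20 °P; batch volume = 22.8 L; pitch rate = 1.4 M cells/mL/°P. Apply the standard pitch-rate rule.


cells (billions) = rate · V_L · °P
cells = 1.4 · 22.8 · 20

638.4000 billion cells


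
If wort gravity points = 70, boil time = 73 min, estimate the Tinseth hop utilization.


U = 1.65·0.000125^(GP/1000) · (1 − e^(−0.04·t))/4.15
bigness = 1.65·0.000125^(70/1000) = 0.8796
boil_factor = (1 − e^(−0.04·73))/4.15 = 0.2280
U = 0.8796 · 0.2280

0.2005


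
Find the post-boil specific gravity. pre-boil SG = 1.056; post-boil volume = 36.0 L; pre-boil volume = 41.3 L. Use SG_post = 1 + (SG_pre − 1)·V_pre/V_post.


pts_pre = (1.056 − 1)·1000 = 56.0000
pts_post = 56.0000·41.3/36.0 = 64.2444
SG_post = 1 + 64.2444/1000

1.0642


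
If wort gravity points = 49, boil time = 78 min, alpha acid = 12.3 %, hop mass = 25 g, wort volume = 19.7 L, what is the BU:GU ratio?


U = 1.65·0.000125^(GP/1000)·(1−e^(−0.04t))/4.15;  IBU = (α/100)·m·U·1000/V;  BU:GU = IBU/GP
U = 1.65·0.000125^(49/1000)·(1−e^(−0.04·78))/4.15 = 0.2447
IBU = (12.3/100)·25·0.2447·1000/19.7 = 38.1900
BU:GU = 38.1900/49

0.7794


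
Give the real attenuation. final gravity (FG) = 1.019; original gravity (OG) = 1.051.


AA = (OG−FG)/(OG−1)·100;  RA = AA·0.8192
AA = (1.051 − 1.019)/(1.051 − 1)·100 = 62.7451
RA = 62.7451·0.8192

51.4008 %


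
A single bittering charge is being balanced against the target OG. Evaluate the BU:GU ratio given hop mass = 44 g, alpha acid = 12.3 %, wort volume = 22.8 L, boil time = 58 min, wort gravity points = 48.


U = 1.65·0.000125^(GP/1000)·(1−e^(−0.04t))/4.15;  IBU = (α/100)·m·U·1000/V;  BU:GU = IBU/GP
U = 1.65·0.000125^(48/1000)·(1−e^(−0.04·58))/4.15 = 0.2329
IBU = (12.3/100)·44·0.2329·1000/22.8 = 55.2822
BU:GU = 55.2822/48

1.1517


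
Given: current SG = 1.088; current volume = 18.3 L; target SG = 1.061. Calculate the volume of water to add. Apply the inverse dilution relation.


V_water = V·((SG_curr − 1)/(SG_target − 1) − 1)
V_water = 18.3·((1.088 − 1)/(1.061 − 1) − 1)

8.1000 L


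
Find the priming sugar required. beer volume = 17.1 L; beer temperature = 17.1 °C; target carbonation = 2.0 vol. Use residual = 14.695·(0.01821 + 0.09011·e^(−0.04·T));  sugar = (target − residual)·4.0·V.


residual = 14.695·(0.01821 + 0.09011·e^(−0.04·17.1)) = 0.9358
sugar = (2.0 − 0.9358)·4.0·17.1

72.7938 g


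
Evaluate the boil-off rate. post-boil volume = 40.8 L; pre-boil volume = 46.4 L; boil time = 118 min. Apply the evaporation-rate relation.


rate = (V_pre − V_post) / (t_min/60)
rate = (46.4 − 40.8) / (118/60)

2.8475 L/hr


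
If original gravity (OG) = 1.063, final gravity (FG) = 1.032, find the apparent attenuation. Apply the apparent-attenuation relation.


AA = (OG − FG)/(OG − 1) · 100
AA = (1.063 − 1.032)/(1.063 − 1) · 100

49.2063 %


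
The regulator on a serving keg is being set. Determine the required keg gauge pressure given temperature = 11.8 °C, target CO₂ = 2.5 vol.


psi = vols/(0.01821 + 0.09011·e^(−0.04·T)) − 14.695
psi = 2.5/(0.01821 + 0.09011·e^(−0.04·11.8)) − 14.695

18.8997 psi


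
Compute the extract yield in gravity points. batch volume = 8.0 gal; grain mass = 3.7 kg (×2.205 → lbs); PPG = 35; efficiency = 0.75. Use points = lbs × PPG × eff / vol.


lbs = 3.7 × 2.205 = 8.1585
points = 8.1585 × 35 × 0.75 / 8.0

26.7701 points


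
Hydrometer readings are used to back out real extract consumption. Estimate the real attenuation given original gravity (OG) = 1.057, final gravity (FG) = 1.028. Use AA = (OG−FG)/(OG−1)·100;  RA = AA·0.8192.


AA = (1.057 − 1.028)/(1.057 − 1)·100 = 50.8772
RA = 50.8772·0.8192

41.6786 %


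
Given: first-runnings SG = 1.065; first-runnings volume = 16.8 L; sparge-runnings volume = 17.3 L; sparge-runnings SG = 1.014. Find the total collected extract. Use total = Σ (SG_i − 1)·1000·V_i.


first = (1.065 − 1)·1000·16.8 = 1092.0000
sparge = (1.014 − 1)·1000·17.3 = 242.2000
total = 1092.0000 + 242.2000

1334.2000 gravity·L


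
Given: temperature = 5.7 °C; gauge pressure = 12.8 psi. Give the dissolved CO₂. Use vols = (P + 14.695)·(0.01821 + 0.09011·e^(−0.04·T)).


vols = (12.8 + 14.695)·(0.01821 + 0.09011·e^(−0.04·5.7))

2.4731 volumes


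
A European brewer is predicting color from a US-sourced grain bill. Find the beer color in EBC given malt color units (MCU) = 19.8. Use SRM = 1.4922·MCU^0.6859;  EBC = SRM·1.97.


SRM = 1.4922·19.8^0.6859 = 11.5667
EBC = 11.5667·1.97

22.7864 EBC


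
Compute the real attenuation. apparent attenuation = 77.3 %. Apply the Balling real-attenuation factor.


RA = AA · 0.8192
RA = 77.3 · 0.8192

63.3242 %


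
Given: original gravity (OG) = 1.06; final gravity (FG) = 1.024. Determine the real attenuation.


AA = (OG−FG)/(OG−1)·100;  RA = AA·0.8192
AA = (1.06 − 1.024)/(1.06 − 1)·100 = 60.0000
RA = 60.0000·0.8192

49.1520 %


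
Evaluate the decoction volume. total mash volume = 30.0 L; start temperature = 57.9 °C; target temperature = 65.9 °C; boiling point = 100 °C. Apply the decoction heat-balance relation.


V_dec = V_total·(T_target − T_start)/(T_boil − T_start)
V_dec = 30.0·(65.9 − 57.9)/(100 − 57.9)

5.7007 L


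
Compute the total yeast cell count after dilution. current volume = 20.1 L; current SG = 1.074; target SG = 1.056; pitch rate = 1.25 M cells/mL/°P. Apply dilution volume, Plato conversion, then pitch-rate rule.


V_w = V·((SG_c−1)/(SG_t−1)−1);  °P = 259 − 259/SG_t;  cells = rate·(V+V_w)·°P
V_w = 20.1·((1.074−1)/(1.056−1)−1) = 6.4607
V_final = 20.1 + 6.4607 = 26.5607
°P = 259 − 259/1.056 = 13.7348
cells = 1.25·26.5607·13.7348

456.0092 billion cells


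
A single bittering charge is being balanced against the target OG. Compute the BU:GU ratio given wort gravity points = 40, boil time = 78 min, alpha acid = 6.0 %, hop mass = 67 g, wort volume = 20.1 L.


U = 1.65·0.000125^(GP/1000)·(1−e^(−0.04t))/4.15;  IBU = (α/100)·m·U·1000/V;  BU:GU = IBU/GP
U = 1.65·0.000125^(40/1000)·(1−e^(−0.04·78))/4.15 = 0.2653
IBU = (6.0/100)·67·0.2653·1000/20.1 = 53.0553
BU:GU = 53.0553/40

1.3264


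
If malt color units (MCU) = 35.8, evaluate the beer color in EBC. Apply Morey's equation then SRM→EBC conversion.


SRM = 1.4922·MCU^0.6859;  EBC = SRM·1.97
SRM = 1.4922·35.8^0.6859 = 17.3634
EBC = 17.3634·1.97

34.2059 EBC


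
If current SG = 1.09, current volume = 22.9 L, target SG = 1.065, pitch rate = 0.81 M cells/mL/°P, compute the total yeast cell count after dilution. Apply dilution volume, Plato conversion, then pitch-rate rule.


V_w = V·((SG_c−1)/(SG_t−1)−1);  °P = 259 − 259/SG_t;  cells = rate·(V+V_w)·°P
V_w = 22.9·((1.09−1)/(1.065−1)−1) = 8.8077
V_final = 22.9 + 8.8077 = 31.7077
°P = 259 − 259/1.065 = 15.8075
cells = 0.81·31.7077·15.8075

405.9880 billion cells


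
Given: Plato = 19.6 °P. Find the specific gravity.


SG = 259/(259 − P)
SG = 259/(259 − 19.6)

1.0819


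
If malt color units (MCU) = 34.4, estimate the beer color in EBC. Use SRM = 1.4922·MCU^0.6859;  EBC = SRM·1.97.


SRM = 1.4922·34.4^0.6859 = 16.8948
EBC = 16.8948·1.97

33.2827 EBC


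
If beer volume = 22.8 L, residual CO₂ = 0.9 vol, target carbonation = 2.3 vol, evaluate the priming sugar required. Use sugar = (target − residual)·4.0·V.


sugar = (2.3 − 0.9)·4.0·22.8

127.6800 g


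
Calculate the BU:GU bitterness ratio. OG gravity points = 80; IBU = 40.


BU:GU = IBU / OG_points
BU:GU = 40 / 80

0.5000


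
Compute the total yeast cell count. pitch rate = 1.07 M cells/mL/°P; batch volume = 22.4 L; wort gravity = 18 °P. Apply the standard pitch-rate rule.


cells (billions) = rate · V_L · °P
cells = 1.07 · 22.4 · 18

431.4240 billion cells


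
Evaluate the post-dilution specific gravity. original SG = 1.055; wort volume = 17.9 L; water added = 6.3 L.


SG_new = 1 + (SG_old − 1)·V_old/(V_old + V_water)
pts = (1.055 − 1)·1000·17.9/(17.9 + 6.3) = 40.6818
SG_new = 1 + 40.6818/1000

1.0407


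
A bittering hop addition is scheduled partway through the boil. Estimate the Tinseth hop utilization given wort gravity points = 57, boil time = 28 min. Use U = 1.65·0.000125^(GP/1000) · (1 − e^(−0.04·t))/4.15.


bigness = 1.65·0.000125^(57/1000) = 0.9886
boil_factor = (1 − e^(−0.04·28))/4.15 = 0.1623
U = 0.9886 · 0.1623

0.1605


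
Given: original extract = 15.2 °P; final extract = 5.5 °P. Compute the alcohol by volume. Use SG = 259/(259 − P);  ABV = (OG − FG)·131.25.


OG = 259/(259 − 15.2) = 1.0623
FG = 259/(259 − 5.5) = 1.0217
ABV = (1.0623 − 1.0217)·131.25

5.3353 % ABV


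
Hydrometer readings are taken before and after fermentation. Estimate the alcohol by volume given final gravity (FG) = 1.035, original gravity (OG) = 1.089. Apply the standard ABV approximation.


ABV = (OG − FG) · 131.25
ABV = (1.089 − 1.035) · 131.25

7.0875 % ABV


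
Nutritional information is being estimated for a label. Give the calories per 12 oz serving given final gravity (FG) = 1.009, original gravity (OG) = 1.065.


ABW = (OG−FG)·131.25·0.79/FG;  °P = 259 − 259/SG (for OG→OE and FG→AE);  RE = 0.1808·OE + 0.8192·AE;  Cal = (6.9·ABW + 4·(RE−0.1))·FG·3.55
ABW = (1.065 − 1.009)·131.25·0.79/1.009 = 5.7547
OE = 259 − 259/1.065 = 15.8075 °P
AE = 259 − 259/1.009 = 2.3102 °P
RE = 0.1808·15.8075 + 0.8192·2.3102 = 4.7505 °P
Cal = (6.9·5.7547 + 4·(4.7505−0.1))·1.009·3.55

208.8619 kcal


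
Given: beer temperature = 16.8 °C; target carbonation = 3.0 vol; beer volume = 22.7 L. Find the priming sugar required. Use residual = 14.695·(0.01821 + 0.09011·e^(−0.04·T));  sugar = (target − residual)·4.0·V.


residual = 14.695·(0.01821 + 0.09011·e^(−0.04·16.8)) = 0.9438
sugar = (3.0 − 0.9438)·4.0·22.7

186.7003 g


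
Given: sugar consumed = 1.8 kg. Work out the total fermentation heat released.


Q = m_sugar · 590 kJ/kg
Q = 1.8 · 590

1062.0000 kJ


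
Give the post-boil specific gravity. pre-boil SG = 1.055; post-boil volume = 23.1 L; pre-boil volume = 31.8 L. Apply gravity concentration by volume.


SG_post = 1 + (SG_pre − 1)·V_pre/V_post
pts_pre = (1.055 − 1)·1000 = 55.0000
pts_post = 55.0000·31.8/23.1 = 75.7143
SG_post = 1 + 75.7143/1000

1.0757


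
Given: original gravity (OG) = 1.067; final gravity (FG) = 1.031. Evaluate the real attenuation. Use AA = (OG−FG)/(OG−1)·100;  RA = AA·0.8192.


AA = (1.067 − 1.031)/(1.067 − 1)·100 = 53.7313
RA = 53.7313·0.8192

44.0167 %


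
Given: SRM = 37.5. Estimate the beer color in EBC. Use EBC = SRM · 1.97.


EBC = 37.5 · 1.97

73.8750 EBC


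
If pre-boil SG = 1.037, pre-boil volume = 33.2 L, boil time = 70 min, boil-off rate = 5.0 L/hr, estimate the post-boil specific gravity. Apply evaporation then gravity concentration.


V_post = V_pre − rate·(t/60);  SG_post = 1 + (SG_pre−1)·V_pre/V_post
V_post = 33.2 − 5.0·(70/60) = 27.3667
SG_post = 1 + (1.037 − 1)·33.2/27.3667

1.0449


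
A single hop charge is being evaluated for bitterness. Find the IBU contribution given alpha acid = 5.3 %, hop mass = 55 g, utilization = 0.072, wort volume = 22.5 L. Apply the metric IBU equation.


IBU = (α/100)·mass·U·1000 / V
IBU = (5.3/100)·55·0.072·1000 / 22.5

9.3280 IBU


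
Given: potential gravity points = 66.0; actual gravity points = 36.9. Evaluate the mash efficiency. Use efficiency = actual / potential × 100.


efficiency = 36.9 / 66.0 × 100

55.9091 %


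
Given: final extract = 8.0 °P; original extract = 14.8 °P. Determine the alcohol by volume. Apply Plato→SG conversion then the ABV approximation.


SG = 259/(259 − P);  ABV = (OG − FG)·131.25
OG = 259/(259 − 14.8) = 1.0606
FG = 259/(259 − 8.0) = 1.0319
ABV = (1.0606 − 1.0319)·131.25

3.7713 % ABV


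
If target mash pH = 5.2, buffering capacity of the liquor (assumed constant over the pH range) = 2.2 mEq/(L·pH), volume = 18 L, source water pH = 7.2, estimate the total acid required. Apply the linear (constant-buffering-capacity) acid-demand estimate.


acid = buffering capacity · (pH_source − pH_target) · V
acid = 2.2 · (7.2 − 5.2) · 18

79.2000 mEq


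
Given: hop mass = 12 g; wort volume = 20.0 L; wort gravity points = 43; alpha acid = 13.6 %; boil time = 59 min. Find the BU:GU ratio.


U = 1.65·0.000125^(GP/1000)·(1−e^(−0.04t))/4.15;  IBU = (α/100)·m·U·1000/V;  BU:GU = IBU/GP
U = 1.65·0.000125^(43/1000)·(1−e^(−0.04·59))/4.15 = 0.2446
IBU = (13.6/100)·12·0.2446·1000/20.0 = 19.9627
BU:GU = 19.9627/43

0.4642


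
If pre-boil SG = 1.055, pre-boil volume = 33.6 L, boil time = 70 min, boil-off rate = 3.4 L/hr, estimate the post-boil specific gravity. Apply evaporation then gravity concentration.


V_post = V_pre − rate·(t/60);  SG_post = 1 + (SG_pre−1)·V_pre/V_post
V_post = 33.6 − 3.4·(70/60) = 29.6333
SG_post = 1 + (1.055 − 1)·33.6/29.6333

1.0624


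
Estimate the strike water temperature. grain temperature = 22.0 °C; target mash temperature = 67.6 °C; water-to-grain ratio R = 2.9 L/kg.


T_strike = (0.41/R)·(T_mash − T_grain) + T_mash
T_strike = (0.41/2.9)·(67.6 − 22.0) + 67.6

74.0469 °C


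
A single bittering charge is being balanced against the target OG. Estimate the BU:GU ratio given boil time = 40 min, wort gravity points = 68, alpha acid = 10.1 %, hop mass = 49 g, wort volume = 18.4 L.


U = 1.65·0.000125^(GP/1000)·(1−e^(−0.04t))/4.15;  IBU = (α/100)·m·U·1000/V;  BU:GU = IBU/GP
U = 1.65·0.000125^(68/1000)·(1−e^(−0.04·40))/4.15 = 0.1722
IBU = (10.1/100)·49·0.1722·1000/18.4 = 46.3217
BU:GU = 46.3217/68

0.6812


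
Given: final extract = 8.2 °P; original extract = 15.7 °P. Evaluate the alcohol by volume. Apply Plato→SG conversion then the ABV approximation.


SG = 259/(259 − P);  ABV = (OG − FG)·131.25
OG = 259/(259 − 15.7) = 1.0645
FG = 259/(259 − 8.2) = 1.0327
ABV = (1.0645 − 1.0327)·131.25

4.1782 % ABV


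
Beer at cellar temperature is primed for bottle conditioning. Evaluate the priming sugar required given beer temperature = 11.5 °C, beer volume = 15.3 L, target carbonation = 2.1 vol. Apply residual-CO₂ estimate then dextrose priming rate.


residual = 14.695·(0.01821 + 0.09011·e^(−0.04·T));  sugar = (target − residual)·4.0·V
residual = 14.695·(0.01821 + 0.09011·e^(−0.04·11.5)) = 1.1035
sugar = (2.1 − 1.1035)·4.0·15.3

60.9845 g
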